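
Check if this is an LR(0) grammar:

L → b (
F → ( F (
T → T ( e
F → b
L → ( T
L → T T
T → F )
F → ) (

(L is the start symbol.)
A grammar is LR(0) if no state in the canonical LR(0) collection has:
  - both a shift item (dot before a terminal) and a complete item (shift-reduce conflict), or
  - two or more complete items (reduce-reduce conflict; the accept item [L' → L .] counts as a complete item here).

Augment with L' → L and build the canonical LR(0) collection (I0 = CLOSURE({[L' → . L]}), then GOTO on every symbol after a dot until no new states appear). It has 20 states:
  I0: { [F → . ( F (], [F → . ) (], [F → . b], [L → . ( T], [L → . T T], [L → . b (], [L' → . L], [T → . F )], [T → . T ( e] }  — shift
  I1: { [F → ( . F (], [F → . ( F (], [F → . ) (], [F → . b], [L → ( . T], [T → . F )], [T → . T ( e] }  — shift
  I2: { [F → ) . (] }  — shift
  I3: { [T → F . )] }  — shift
  I4: { [L' → L .] }  — accept
  I5: { [F → . ( F (], [F → . ) (], [F → . b], [L → T . T], [T → . F )], [T → . T ( e], [T → T . ( e] }  — shift
  I6: { [F → b .], [L → b . (] }  — shift, reduce
  I7: { [L → b ( .] }  — reduce
  I8: { [F → ( . F (], [F → . ( F (], [F → . ) (], [F → . b], [T → T ( . e] }  — shift
  I9: { [L → T T .], [T → T . ( e] }  — shift, reduce
  I10: { [F → b .] }  — reduce
  I11: { [T → T ( . e] }  — shift
  I12: { [T → T ( e .] }  — reduce
  I13: { [F → ( . F (], [F → . ( F (], [F → . ) (], [F → . b] }  — shift
  I14: { [F → ( F . (] }  — shift
  I15: { [F → ( F ( .] }  — reduce
  I16: { [T → F ) .] }  — reduce
  I17: { [F → ) ( .] }  — reduce
  I18: { [F → ( F . (], [T → F . )] }  — shift
  I19: { [L → ( T .], [T → T . ( e] }  — shift, reduce

Conflict in state I6:
  Shift-reduce conflict between [F → b .] and [L → b . (]
So the grammar is NOT LR(0).

Answer: No. Shift-reduce conflict between [F → b .] and [L → b . (]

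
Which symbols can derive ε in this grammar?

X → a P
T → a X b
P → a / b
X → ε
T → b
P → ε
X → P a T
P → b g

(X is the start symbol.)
A non-terminal is nullable if it can derive ε (the empty string): either it has an ε-production, or it has a production whose right-hand side consists entirely of nullable non-terminals.

ε-productions: X → ε, P → ε
So X, P are immediately nullable.
No further non-terminal can be added: every production for the remaining non-terminals contains a terminal or a non-nullable non-terminal.
Nullable = { 'P', 'X' }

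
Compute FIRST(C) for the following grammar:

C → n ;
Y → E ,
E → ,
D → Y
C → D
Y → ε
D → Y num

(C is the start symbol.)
To compute FIRST(C), examine every production with C on the left-hand side, reading each right-hand side left to right until a non-nullable symbol is reached.

FIRST sets of the other non-terminals involved (by the same procedure, iterated to a fixed point):
  FIRST(D) = { ',', 'num', ε }

From C → n ;:
  - n is a terminal: add 'n' and stop
From C → D:
  - D is a non-terminal: add FIRST(D) \ {ε} = { ',', 'num' }
    D is nullable and nothing follows, so the whole right-hand side can vanish: ε ∈ FIRST(C)

Collecting: FIRST(C) = { ',', 'n', 'num', ε }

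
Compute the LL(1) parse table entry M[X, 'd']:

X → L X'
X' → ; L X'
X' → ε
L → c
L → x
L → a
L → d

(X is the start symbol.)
X → L X'

To find M[X, 'd'], we find productions for X where 'd' is in the predict set (PREDICT(N → α) = (FIRST(α) \ {ε}) ∪ (FOLLOW(N) if α ⇒* ε)).

Relevant sets:
  FIRST(L) = { 'a', 'c', 'd', 'x' }

X → L X': PREDICT = { 'a', 'c', 'd', 'x' }
  'd' is in predict set, so this production goes in M[X, 'd']

M[X, 'd'] = X → L X'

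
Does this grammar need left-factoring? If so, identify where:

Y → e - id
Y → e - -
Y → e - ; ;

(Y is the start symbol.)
Yes, Y has productions with common prefix 'e -'

Left-factoring is needed when two productions for the same non-terminal
share a common prefix on the right-hand side.

Productions for Y:
  Y → e - id
  Y → e - -
  Y → e - ; ;

Found common prefix 'e -' in productions for Y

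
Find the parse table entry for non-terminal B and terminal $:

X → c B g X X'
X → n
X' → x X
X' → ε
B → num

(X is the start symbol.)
Empty (error entry)

To find M[B, $], we find productions for B where $ is in the predict set (PREDICT(N → α) = (FIRST(α) \ {ε}) ∪ (FOLLOW(N) if α ⇒* ε)).

B → num: PREDICT = { 'num' }

M[B, $] is empty (no production applies)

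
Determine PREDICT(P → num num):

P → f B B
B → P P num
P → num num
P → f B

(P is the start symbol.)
{ 'num' }

PREDICT(P → num num) = (FIRST(RHS) \ {ε}) ∪ (FOLLOW(P) if ε ∈ FIRST(RHS), i.e. RHS ⇒* ε)
FIRST(num num) = { 'num' }
ε ∉ FIRST(num num), so FOLLOW(P) is not added.
PREDICT(P → num num) = { 'num' }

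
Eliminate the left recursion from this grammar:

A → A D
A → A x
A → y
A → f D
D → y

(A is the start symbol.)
A → y A'
A → f D A'
A' → D A'
A' → x A'
A' → ε
D → y

A is directly left-recursive. The standard transformation for
  A → A α₁ | ... | A α_m | β₁ | ... | β_n
is
  A  → β₁ A' | ... | β_n A'
  A' → α₁ A' | ... | α_m A' | ε

A → y becomes A → y A'
A → f D becomes A → f D A'
A → A D becomes A' → D A'
A → A x becomes A' → x A'
Add A' → ε

Productions for other non-terminals are unchanged:
  D → y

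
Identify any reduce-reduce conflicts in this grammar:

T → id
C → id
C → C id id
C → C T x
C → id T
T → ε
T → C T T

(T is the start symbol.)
A reduce-reduce conflict occurs when an LR(0) state has two complete items [A → α .] and [B → β .] — both call for a reduction, and with no lookahead the parser cannot choose between them.

Augment with T' → T and build the canonical LR(0) collection (I0 = CLOSURE({[T' → . T]}), then GOTO on every symbol after a dot until no new states appear). It has 10 states:
  I0: { [C → . C T x], [C → . C id id], [C → . id T], [C → . id], [T → . C T T], [T → . id], [T → .], [T' → . T] }  — shift, reduce
  I1: { [C → . C T x], [C → . C id id], [C → . id T], [C → . id], [C → C . T x], [C → C . id id], [T → . C T T], [T → . id], [T → .], [T → C . T T] }  — shift, reduce
  I2: { [T' → T .] }  — accept
  I3: { [C → . C T x], [C → . C id id], [C → . id T], [C → . id], [C → id . T], [C → id .], [T → . C T T], [T → . id], [T → .], [T → id .] }  — shift, 3 reduces
  I4: { [C → id T .] }  — reduce
  I5: { [C → . C T x], [C → . C id id], [C → . id T], [C → . id], [C → C T . x], [T → . C T T], [T → . id], [T → .], [T → C T . T] }  — shift, reduce
  I6: { [C → . C T x], [C → . C id id], [C → . id T], [C → . id], [C → C id . id], [C → id . T], [C → id .], [T → . C T T], [T → . id], [T → .], [T → id .] }  — shift, 3 reduces
  I7: { [C → . C T x], [C → . C id id], [C → . id T], [C → . id], [C → C id id .], [C → id . T], [C → id .], [T → . C T T], [T → . id], [T → .], [T → id .] }  — shift, 4 reduces
  I8: { [T → C T T .] }  — reduce
  I9: { [C → C T x .] }  — reduce

I3 contains complete items [C → id .], [T → .], [T → id .] — reduce-reduce conflict.
I6 contains complete items [C → id .], [T → .], [T → id .] — reduce-reduce conflict.
I7 contains complete items [C → C id id .], [C → id .], [T → .], [T → id .] — reduce-reduce conflict.

Answer: Yes — I3: [C → id .] vs [T → .]; I6: [C → id .] vs [T → .]; I7: [C → C id id .] vs [C → id .]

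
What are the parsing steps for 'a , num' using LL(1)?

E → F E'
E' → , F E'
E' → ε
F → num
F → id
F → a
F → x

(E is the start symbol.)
Stack is shown with the top on the left.

Stack     Input      Action
---------------------------
E $       a , num $  output E → F E'
F E' $    a , num $  output F → a
a E' $    a , num $  match 'a'
E' $      , num $    output E' → , F E'
, F E' $  , num $    match ','
F E' $    num $      output F → num
num E' $  num $      match 'num'
E' $      $          output E' → ε
$         $          accept

The string is accepted.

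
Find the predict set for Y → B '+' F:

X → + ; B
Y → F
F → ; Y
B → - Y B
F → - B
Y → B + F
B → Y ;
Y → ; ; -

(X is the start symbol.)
{ '-', ';' }

PREDICT(Y → B '+' F) = (FIRST(RHS) \ {ε}) ∪ (FOLLOW(Y) if ε ∈ FIRST(RHS), i.e. RHS ⇒* ε)
FIRST(B) = { '-', ';' }
FIRST(B '+' F) = { '-', ';' }
ε ∉ FIRST(B '+' F), so FOLLOW(Y) is not added.
PREDICT(Y → B '+' F) = { '-', ';' }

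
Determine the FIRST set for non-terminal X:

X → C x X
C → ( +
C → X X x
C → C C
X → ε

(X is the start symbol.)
To compute FIRST(X), examine every production with X on the left-hand side, reading each right-hand side left to right until a non-nullable symbol is reached.

FIRST sets of the other non-terminals involved (by the same procedure, iterated to a fixed point):
  FIRST(C) = { '(', 'x' }

From X → C x X:
  - C is a non-terminal: add FIRST(C) \ {ε} = { '(', 'x' }
    C is not nullable, so stop
From X → ε:
  - ε-production, so ε ∈ FIRST(X)

Collecting: FIRST(X) = { '(', 'x', ε }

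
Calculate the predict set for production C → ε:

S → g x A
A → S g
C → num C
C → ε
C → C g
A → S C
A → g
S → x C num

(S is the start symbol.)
{ $, 'g', 'num' }

PREDICT(C → ε) = (FIRST(RHS) \ {ε}) ∪ (FOLLOW(C) if ε ∈ FIRST(RHS), i.e. RHS ⇒* ε)
The right-hand side is ε (FIRST(ε) = { ε }), so the predict set is FOLLOW(C) = { $, 'g', 'num' }
PREDICT(C → ε) = { $, 'g', 'num' }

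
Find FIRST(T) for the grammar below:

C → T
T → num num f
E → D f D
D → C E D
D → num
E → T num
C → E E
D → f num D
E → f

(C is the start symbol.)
To compute FIRST(T), examine every production with T on the left-hand side, reading each right-hand side left to right until a non-nullable symbol is reached.

From T → num num f:
  - num is a terminal: add 'num' and stop

Collecting: FIRST(T) = { 'num' }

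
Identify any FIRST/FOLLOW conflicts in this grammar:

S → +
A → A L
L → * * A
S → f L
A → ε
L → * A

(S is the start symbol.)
A FIRST/FOLLOW conflict occurs when a non-terminal N has a nullable alternative N → β (β ⇒* ε) and another alternative N → α with FIRST(α) ∩ FOLLOW(N) ≠ ∅: on such a lookahead the parser cannot decide between expanding α and letting N vanish via β.

Nullable non-terminals: A.
FIRST sets used below: FIRST(A) = { '*', ε }, FIRST(L) = { '*' }

A: nullable alternative(s) A → ε; FOLLOW(A) = { $, '*' }
  A → A L: FIRST \ {ε} = { '*' } — overlaps FOLLOW(A) on { '*' }: CONFLICT
  A → ε: FIRST \ {ε} = { } — this is the only nullable alternative, skip

L, S have no nullable alternative, so no FIRST/FOLLOW check is needed there.

So the grammar has 1 FIRST/FOLLOW conflict (marked CONFLICT above).

Answer: Yes. A → A L with FOLLOW(A) on { '*' }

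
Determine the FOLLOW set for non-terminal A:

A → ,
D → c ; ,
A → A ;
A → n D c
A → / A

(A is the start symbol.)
{ $, ';' }

To compute FOLLOW(A), find every occurrence of A on a right-hand side N → α A β: add FIRST(β) \ {ε}, and if β is empty or nullable also add FOLLOW(N). Iterate to a fixed point.

A is the start symbol, so $ ∈ FOLLOW(A).
In A → A ;: A is followed by ';', add FIRST(';') \ {ε} = { ';' }
In A → / A: A is at the end; this adds FOLLOW(A) to itself — nothing new

Taking the union: FOLLOW(A) = { $, ';' }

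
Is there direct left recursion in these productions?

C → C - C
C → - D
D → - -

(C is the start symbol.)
Direct left recursion occurs when N → N α for some non-terminal N (the right-hand side begins with the left-hand side itself).

C → C - C: LEFT RECURSIVE (starts with C)
C → - D: starts with '-'
D → - -: starts with '-'

The grammar has direct left recursion on: C.

Answer: Yes, C is left-recursive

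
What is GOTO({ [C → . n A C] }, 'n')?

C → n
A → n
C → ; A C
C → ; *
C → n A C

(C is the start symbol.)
{ [A → . n], [C → n . A C] }

GOTO(I, 'n') = CLOSURE({ [A → αX.β] : [A → α.Xβ] ∈ I, X = 'n' })

Items with dot before 'n', with the dot advanced:
  [C → . n A C] → [C → n . A C]
Closure of the advanced items:
  [C → n . A C] has the dot before A: add [A → . n]

GOTO = { [A → . n], [C → n . A C] }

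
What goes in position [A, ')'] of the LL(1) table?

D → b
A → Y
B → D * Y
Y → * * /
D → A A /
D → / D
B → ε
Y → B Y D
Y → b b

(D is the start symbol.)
Empty (error entry)

To find M[A, ')'], we find productions for A where ')' is in the predict set (PREDICT(N → α) = (FIRST(α) \ {ε}) ∪ (FOLLOW(N) if α ⇒* ε)).

Relevant sets:
  FIRST(Y) = { '*', '/', 'b' }

A → Y: PREDICT = { '*', '/', 'b' }

M[A, ')'] is empty (no production applies)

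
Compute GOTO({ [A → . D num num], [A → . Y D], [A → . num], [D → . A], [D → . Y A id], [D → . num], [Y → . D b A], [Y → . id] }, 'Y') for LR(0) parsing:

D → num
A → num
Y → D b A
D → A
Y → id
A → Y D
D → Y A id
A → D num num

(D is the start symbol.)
{ [A → . D num num], [A → . Y D], [A → . num], [A → Y . D], [D → . A], [D → . Y A id], [D → . num], [D → Y . A id], [Y → . D b A], [Y → . id] }

GOTO(I, 'Y') = CLOSURE({ [A → αX.β] : [A → α.Xβ] ∈ I, X = 'Y' })

Items with dot before 'Y', with the dot advanced:
  [A → . Y D] → [A → Y . D]
  [D → . Y A id] → [D → Y . A id]
Closure of the advanced items:
  [A → Y . D] has the dot before D: add [D → . num], [D → . A], [D → . Y A id]
  [D → Y . A id] has the dot before A: add [A → . num], [A → . Y D], [A → . D num num]
  [D → . Y A id] has the dot before Y: add [Y → . D b A], [Y → . id]

GOTO = { [A → . D num num], [A → . Y D], [A → . num], [A → Y . D], [D → . A], [D → . Y A id], [D → . num], [D → Y . A id], [Y → . D b A], [Y → . id] }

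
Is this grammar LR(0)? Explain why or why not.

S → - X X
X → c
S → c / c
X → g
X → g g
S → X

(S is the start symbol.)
A grammar is LR(0) if no state in the canonical LR(0) collection has:
  - both a shift item (dot before a terminal) and a complete item (shift-reduce conflict), or
  - two or more complete items (reduce-reduce conflict; the accept item [S' → S .] counts as a complete item here).

Augment with S' → S and build the canonical LR(0) collection (I0 = CLOSURE({[S' → . S]}), then GOTO on every symbol after a dot until no new states appear). It has 12 states:
  I0: { [S → . - X X], [S → . X], [S → . c / c], [S' → . S], [X → . c], [X → . g g], [X → . g] }  — shift
  I1: { [S → - . X X], [X → . c], [X → . g g], [X → . g] }  — shift
  I2: { [S' → S .] }  — accept
  I3: { [S → X .] }  — reduce
  I4: { [S → c . / c], [X → c .] }  — shift, reduce
  I5: { [X → g . g], [X → g .] }  — shift, reduce
  I6: { [X → g g .] }  — reduce
  I7: { [S → c / . c] }  — shift
  I8: { [S → c / c .] }  — reduce
  I9: { [S → - X . X], [X → . c], [X → . g g], [X → . g] }  — shift
  I10: { [X → c .] }  — reduce
  I11: { [S → - X X .] }  — reduce

Conflict in state I4:
  Shift-reduce conflict between [X → c .] and [S → c . / c]
So the grammar is NOT LR(0).

Answer: No. Shift-reduce conflict between [X → c .] and [S → c . / c]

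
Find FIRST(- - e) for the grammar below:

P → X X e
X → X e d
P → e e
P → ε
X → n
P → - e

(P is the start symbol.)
To compute FIRST(- - e), process the symbols left to right:
Symbol - is a terminal. Add '-' and stop.
FIRST(- - e) = { '-' }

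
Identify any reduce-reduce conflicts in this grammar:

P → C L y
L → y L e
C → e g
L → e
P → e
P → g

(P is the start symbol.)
A reduce-reduce conflict occurs when an LR(0) state has two complete items [A → α .] and [B → β .] — both call for a reduction, and with no lookahead the parser cannot choose between them.

Augment with P' → P and build the canonical LR(0) collection (I0 = CLOSURE({[P' → . P]}), then GOTO on every symbol after a dot until no new states appear). It has 12 states:
  I0: { [C → . e g], [P → . C L y], [P → . e], [P → . g], [P' → . P] }  — shift
  I1: { [L → . e], [L → . y L e], [P → C . L y] }  — shift
  I2: { [P' → P .] }  — accept
  I3: { [C → e . g], [P → e .] }  — shift, reduce
  I4: { [P → g .] }  — reduce
  I5: { [C → e g .] }  — reduce
  I6: { [P → C L . y] }  — shift
  I7: { [L → e .] }  — reduce
  I8: { [L → . e], [L → . y L e], [L → y . L e] }  — shift
  I9: { [L → y L . e] }  — shift
  I10: { [L → y L e .] }  — reduce
  I11: { [P → C L y .] }  — reduce

No state contains more than one complete item.

Answer: No reduce-reduce conflicts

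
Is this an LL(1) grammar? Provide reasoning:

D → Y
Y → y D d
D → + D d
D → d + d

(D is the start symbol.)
Yes, the grammar is LL(1).

Relevant sets:
  FIRST(Y) = { 'y' }

For D:
  PREDICT(D → Y) = { 'y' }
  PREDICT(D → '+' D d) = { '+' }
  PREDICT(D → d '+' d) = { 'd' }
Y has a single production, so nothing to check there.

All predict sets are disjoint. The grammar IS LL(1).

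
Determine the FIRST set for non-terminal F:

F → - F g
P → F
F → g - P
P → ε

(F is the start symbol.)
To compute FIRST(F), examine every production with F on the left-hand side, reading each right-hand side left to right until a non-nullable symbol is reached.

From F → - F g:
  - '-' is a terminal: add '-' and stop
From F → g - P:
  - g is a terminal: add 'g' and stop

Collecting: FIRST(F) = { '-', 'g' }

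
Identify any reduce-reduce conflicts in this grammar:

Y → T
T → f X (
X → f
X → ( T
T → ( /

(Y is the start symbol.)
No reduce-reduce conflicts

A reduce-reduce conflict occurs when an LR(0) state has two complete items [A → α .] and [B → β .] — both call for a reduction, and with no lookahead the parser cannot choose between them.

Augment with Y' → Y and build the canonical LR(0) collection (I0 = CLOSURE({[Y' → . Y]}), then GOTO on every symbol after a dot until no new states appear). It has 11 states:
  I0: { [T → . ( /], [T → . f X (], [Y → . T], [Y' → . Y] }  — shift
  I1: { [T → ( . /] }  — shift
  I2: { [Y → T .] }  — reduce
  I3: { [Y' → Y .] }  — accept
  I4: { [T → f . X (], [X → . ( T], [X → . f] }  — shift
  I5: { [T → . ( /], [T → . f X (], [X → ( . T] }  — shift
  I6: { [T → f X . (] }  — shift
  I7: { [X → f .] }  — reduce
  I8: { [T → f X ( .] }  — reduce
  I9: { [X → ( T .] }  — reduce
  I10: { [T → ( / .] }  — reduce

No state contains more than one complete item.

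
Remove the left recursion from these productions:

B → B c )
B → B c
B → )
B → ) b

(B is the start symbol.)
B is directly left-recursive. The standard transformation for
  A → A α₁ | ... | A α_m | β₁ | ... | β_n
is
  A  → β₁ A' | ... | β_n A'
  A' → α₁ A' | ... | α_m A' | ε

B → ) becomes B → ) B'
B → ) b becomes B → ) b B'
B → B c ) becomes B' → c ) B'
B → B c becomes B' → c B'
Add B' → ε

Resulting grammar:
B → ) B'
B → ) b B'
B' → c ) B'
B' → c B'
B' → ε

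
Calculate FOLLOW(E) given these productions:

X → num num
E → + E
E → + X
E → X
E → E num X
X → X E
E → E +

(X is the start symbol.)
{ $, '+', 'num' }

To compute FOLLOW(E), find every occurrence of E on a right-hand side N → α E β: add FIRST(β) \ {ε}, and if β is empty or nullable also add FOLLOW(N). Iterate to a fixed point.

In E → + E: E is at the end; this adds FOLLOW(E) to itself — nothing new
In E → E num X: E is followed by num X, add FIRST(num X) \ {ε} = { 'num' }
In X → X E: E is at the end, add FOLLOW(X)
In E → E +: E is followed by '+', add FIRST('+') \ {ε} = { '+' }

The FOLLOW sets referred to above (computed the same way, to a fixed point):
  FOLLOW(X) = { $, '+', 'num' }

Taking the union: FOLLOW(E) = { $, '+', 'num' }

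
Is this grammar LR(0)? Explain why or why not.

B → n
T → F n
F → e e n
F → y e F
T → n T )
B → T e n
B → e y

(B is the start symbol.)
A grammar is LR(0) if no state in the canonical LR(0) collection has:
  - both a shift item (dot before a terminal) and a complete item (shift-reduce conflict), or
  - two or more complete items (reduce-reduce conflict; the accept item [B' → B .] counts as a complete item here).

Augment with B' → B and build the canonical LR(0) collection (I0 = CLOSURE({[B' → . B]}), then GOTO on every symbol after a dot until no new states appear). It has 19 states:
  I0: { [B → . T e n], [B → . e y], [B → . n], [B' → . B], [F → . e e n], [F → . y e F], [T → . F n], [T → . n T )] }  — shift
  I1: { [B' → B .] }  — accept
  I2: { [T → F . n] }  — shift
  I3: { [B → T . e n] }  — shift
  I4: { [B → e . y], [F → e . e n] }  — shift
  I5: { [B → n .], [F → . e e n], [F → . y e F], [T → . F n], [T → . n T )], [T → n . T )] }  — shift, reduce
  I6: { [F → y . e F] }  — shift
  I7: { [F → . e e n], [F → . y e F], [F → y e . F] }  — shift
  I8: { [F → y e F .] }  — reduce
  I9: { [F → e . e n] }  — shift
  I10: { [F → e e . n] }  — shift
  I11: { [F → e e n .] }  — reduce
  I12: { [T → n T . )] }  — shift
  I13: { [F → . e e n], [F → . y e F], [T → . F n], [T → . n T )], [T → n . T )] }  — shift
  I14: { [T → n T ) .] }  — reduce
  I15: { [B → e y .] }  — reduce
  I16: { [B → T e . n] }  — shift
  I17: { [B → T e n .] }  — reduce
  I18: { [T → F n .] }  — reduce

Conflict in state I5:
  Shift-reduce conflict between [B → n .] and [F → . e e n]
So the grammar is NOT LR(0).

Answer: No. Shift-reduce conflict between [B → n .] and [F → . e e n]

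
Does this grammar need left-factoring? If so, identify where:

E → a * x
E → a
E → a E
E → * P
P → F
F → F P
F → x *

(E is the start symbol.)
Yes, E has productions with common prefix 'a'

Left-factoring is needed when two productions for the same non-terminal
share a common prefix on the right-hand side.

Productions for E:
  E → a * x
  E → a
  E → a E
  E → * P
Productions for F:
  F → F P
  F → x *

Found common prefix 'a' in productions for E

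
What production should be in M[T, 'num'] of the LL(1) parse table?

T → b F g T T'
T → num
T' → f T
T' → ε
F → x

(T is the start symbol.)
To find M[T, 'num'], we find productions for T where 'num' is in the predict set (PREDICT(N → α) = (FIRST(α) \ {ε}) ∪ (FOLLOW(N) if α ⇒* ε)).

T → b F g T T': PREDICT = { 'b' }
T → num: PREDICT = { 'num' }
  'num' is in predict set, so this production goes in M[T, 'num']

M[T, 'num'] = T → num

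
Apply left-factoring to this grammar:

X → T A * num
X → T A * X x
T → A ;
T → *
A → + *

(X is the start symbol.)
X → T A * X'
X' → num
X' → X x
T → A ;
T → *
A → + *

Left-factoring transforms A → αβ₁ | αβ₂ into A → αA' and A' → β₁ | β₂
(α is the longest common prefix among the alternatives). Repeat until
no nonterminal has two alternatives with a common prefix.

Round 1: X has alternatives sharing prefix 'T A *'. Introduce X': X → T A * X'
  Add: X' → num
  Add: X' → X x

No remaining common prefixes — done.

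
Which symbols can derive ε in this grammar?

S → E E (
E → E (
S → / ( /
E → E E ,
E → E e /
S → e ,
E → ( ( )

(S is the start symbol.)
None

A non-terminal is nullable if it can derive ε (the empty string): either it has an ε-production, or it has a production whose right-hand side consists entirely of nullable non-terminals.

There are no ε-productions, so no non-terminal can derive ε.
No non-terminals are nullable.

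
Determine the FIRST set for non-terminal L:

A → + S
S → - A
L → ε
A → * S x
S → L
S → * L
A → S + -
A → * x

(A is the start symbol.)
To compute FIRST(L), examine every production with L on the left-hand side, reading each right-hand side left to right until a non-nullable symbol is reached.

From L → ε:
  - ε-production, so ε ∈ FIRST(L)

Collecting: FIRST(L) = { ε }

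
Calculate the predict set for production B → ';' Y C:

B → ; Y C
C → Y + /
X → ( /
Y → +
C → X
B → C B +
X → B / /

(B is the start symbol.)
PREDICT(B → ';' Y C) = (FIRST(RHS) \ {ε}) ∪ (FOLLOW(B) if ε ∈ FIRST(RHS), i.e. RHS ⇒* ε)
FIRST(';' Y C) = { ';' }
ε ∉ FIRST(';' Y C), so FOLLOW(B) is not added.
PREDICT(B → ';' Y C) = { ';' }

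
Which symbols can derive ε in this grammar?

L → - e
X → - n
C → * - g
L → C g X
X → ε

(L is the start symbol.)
ε-productions: X → ε
So X is immediately nullable.
No further non-terminal can be added: every production for the remaining non-terminals contains a terminal or a non-nullable non-terminal.
Nullable = { 'X' }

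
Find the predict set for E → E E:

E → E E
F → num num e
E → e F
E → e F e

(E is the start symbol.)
{ 'e' }

PREDICT(E → E E) = (FIRST(RHS) \ {ε}) ∪ (FOLLOW(E) if ε ∈ FIRST(RHS), i.e. RHS ⇒* ε)
FIRST(E) = { 'e' }
FIRST(E E) = { 'e' }
ε ∉ FIRST(E E), so FOLLOW(E) is not added.
PREDICT(E → E E) = { 'e' }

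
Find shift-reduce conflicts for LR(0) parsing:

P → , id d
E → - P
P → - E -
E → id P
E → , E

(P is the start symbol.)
No shift-reduce conflicts

Augment with P' → P and build the canonical LR(0) collection (I0 = CLOSURE({[P' → . P]}), then GOTO on every symbol after a dot until no new states appear). It has 14 states:
  I0: { [P → . , id d], [P → . - E -], [P' → . P] }  — shift
  I1: { [P → , . id d] }  — shift
  I2: { [E → . , E], [E → . - P], [E → . id P], [P → - . E -] }  — shift
  I3: { [P' → P .] }  — accept
  I4: { [E → , . E], [E → . , E], [E → . - P], [E → . id P] }  — shift
  I5: { [E → - . P], [P → . , id d], [P → . - E -] }  — shift
  I6: { [P → - E . -] }  — shift
  I7: { [E → id . P], [P → . , id d], [P → . - E -] }  — shift
  I8: { [E → id P .] }  — reduce
  I9: { [P → - E - .] }  — reduce
  I10: { [E → - P .] }  — reduce
  I11: { [E → , E .] }  — reduce
  I12: { [P → , id . d] }  — shift
  I13: { [P → , id d .] }  — reduce

No state contains both a complete item and a shift item.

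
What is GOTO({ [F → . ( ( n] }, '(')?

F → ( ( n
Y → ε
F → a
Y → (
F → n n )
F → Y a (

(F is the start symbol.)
GOTO(I, '(') = CLOSURE({ [A → αX.β] : [A → α.Xβ] ∈ I, X = '(' })

Items with dot before '(', with the dot advanced:
  [F → . ( ( n] → [F → ( . ( n]
Closure adds nothing (no advanced item has the dot before a non-terminal).

GOTO = { [F → ( . ( n] }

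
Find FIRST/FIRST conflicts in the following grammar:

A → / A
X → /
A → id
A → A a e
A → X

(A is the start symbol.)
Yes. A → '/' A / A → A a e on { '/' }; A → '/' A / A → X on { '/' }; A → id / A → A a e on { 'id' }; A → A a e / A → X on { '/' }

A FIRST/FIRST conflict occurs when two productions N → α and N → β for the same non-terminal have FIRST(α) ∩ FIRST(β) ≠ ∅ (with ε ∈ FIRST of a nullable right-hand side, so two nullable alternatives also conflict).

FIRST sets of the non-terminals at (or reachable through a nullable prefix from) the front of some alternative:
  FIRST(A) = { '/', 'id' }
  FIRST(X) = { '/' }

Productions for A:
  A → / A: FIRST = { '/' }
  A → id: FIRST = { 'id' }
  A → A a e: FIRST = { '/', 'id' }
  A → X: FIRST = { '/' }
X has only one production, so no FIRST/FIRST conflict is possible there.

Conflict for A: A → / A and A → A a e
  Overlap: { '/' }
Conflict for A: A → / A and A → X
  Overlap: { '/' }
Conflict for A: A → id and A → A a e
  Overlap: { 'id' }
Conflict for A: A → A a e and A → X
  Overlap: { '/' }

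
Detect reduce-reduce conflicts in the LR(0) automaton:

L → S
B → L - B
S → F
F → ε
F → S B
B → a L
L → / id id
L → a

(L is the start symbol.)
Yes — I4: [F → .] vs [L → S .]; I8: [F → .] vs [L → a .]

Augment with L' → L and build the canonical LR(0) collection (I0 = CLOSURE({[L' → . L]}), then GOTO on every symbol after a dot until no new states appear). It has 14 states:
  I0: { [F → . S B], [F → .], [L → . / id id], [L → . S], [L → . a], [L' → . L], [S → . F] }  — shift, reduce
  I1: { [L → / . id id] }  — shift
  I2: { [S → F .] }  — reduce
  I3: { [L' → L .] }  — accept
  I4: { [B → . L - B], [B → . a L], [F → . S B], [F → .], [F → S . B], [L → . / id id], [L → . S], [L → . a], [L → S .], [S → . F] }  — shift, 2 reduces
  I5: { [L → a .] }  — reduce
  I6: { [F → S B .] }  — reduce
  I7: { [B → L . - B] }  — shift
  I8: { [B → a . L], [F → . S B], [F → .], [L → . / id id], [L → . S], [L → . a], [L → a .], [S → . F] }  — shift, 2 reduces
  I9: { [B → a L .] }  — reduce
  I10: { [B → . L - B], [B → . a L], [B → L - . B], [F → . S B], [F → .], [L → . / id id], [L → . S], [L → . a], [S → . F] }  — shift, reduce
  I11: { [B → L - B .] }  — reduce
  I12: { [L → / id . id] }  — shift
  I13: { [L → / id id .] }  — reduce

I4 contains complete items [F → .], [L → S .] — reduce-reduce conflict.
I8 contains complete items [F → .], [L → a .] — reduce-reduce conflict.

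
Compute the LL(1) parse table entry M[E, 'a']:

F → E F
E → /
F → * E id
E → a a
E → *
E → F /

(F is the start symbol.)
To find M[E, 'a'], we find productions for E where 'a' is in the predict set (PREDICT(N → α) = (FIRST(α) \ {ε}) ∪ (FOLLOW(N) if α ⇒* ε)).

Relevant sets:
  FIRST(F) = { '*', '/', 'a' }

E → /: PREDICT = { '/' }
E → a a: PREDICT = { 'a' }
  'a' is in predict set, so this production goes in M[E, 'a']
E → *: PREDICT = { '*' }
E → F /: PREDICT = { '*', '/', 'a' }
  'a' is in predict set, so this production goes in M[E, 'a']

M[E, 'a'] = E → a a, E → F /  (a multiply-defined cell — the grammar is not LL(1))

Answer: E → a a, E → F /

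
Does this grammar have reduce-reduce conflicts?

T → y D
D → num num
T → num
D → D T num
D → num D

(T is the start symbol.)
No reduce-reduce conflicts

Augment with T' → T and build the canonical LR(0) collection (I0 = CLOSURE({[T' → . T]}), then GOTO on every symbol after a dot until no new states appear). It has 10 states:
  I0: { [T → . num], [T → . y D], [T' → . T] }  — shift
  I1: { [T' → T .] }  — accept
  I2: { [T → num .] }  — reduce
  I3: { [D → . D T num], [D → . num D], [D → . num num], [T → y . D] }  — shift
  I4: { [D → D . T num], [T → . num], [T → . y D], [T → y D .] }  — shift, reduce
  I5: { [D → . D T num], [D → . num D], [D → . num num], [D → num . D], [D → num . num] }  — shift
  I6: { [D → D . T num], [D → num D .], [T → . num], [T → . y D] }  — shift, reduce
  I7: { [D → . D T num], [D → . num D], [D → . num num], [D → num . D], [D → num . num], [D → num num .] }  — shift, reduce
  I8: { [D → D T . num] }  — shift
  I9: { [D → D T num .] }  — reduce

No state contains more than one complete item.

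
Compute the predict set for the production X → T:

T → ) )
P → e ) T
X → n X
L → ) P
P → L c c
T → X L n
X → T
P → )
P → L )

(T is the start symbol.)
{ ')', 'n' }

PREDICT(X → T) = (FIRST(RHS) \ {ε}) ∪ (FOLLOW(X) if ε ∈ FIRST(RHS), i.e. RHS ⇒* ε)
FIRST(T) = { ')', 'n' }
FIRST(T) = { ')', 'n' }
ε ∉ FIRST(T), so FOLLOW(X) is not added.
PREDICT(X → T) = { ')', 'n' }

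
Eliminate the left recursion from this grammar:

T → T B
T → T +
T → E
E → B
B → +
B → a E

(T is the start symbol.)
T is directly left-recursive. The standard transformation for
  A → A α₁ | ... | A α_m | β₁ | ... | β_n
is
  A  → β₁ A' | ... | β_n A'
  A' → α₁ A' | ... | α_m A' | ε

T → E becomes T → E T'
T → T B becomes T' → B T'
T → T + becomes T' → + T'
Add T' → ε

Productions for other non-terminals are unchanged:
  E → B
  B → +
  B → a E

Resulting grammar:
T → E T'
T' → B T'
T' → + T'
T' → ε
E → B
B → +
B → a E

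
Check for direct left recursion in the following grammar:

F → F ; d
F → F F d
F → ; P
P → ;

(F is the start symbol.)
Yes, F is left-recursive

Direct left recursion occurs when N → N α for some non-terminal N (the right-hand side begins with the left-hand side itself).

F → F ; d: LEFT RECURSIVE (starts with F)
F → F F d: LEFT RECURSIVE (starts with F)
F → ; P: starts with ';'
P → ;: starts with ';'

The grammar has direct left recursion on: F.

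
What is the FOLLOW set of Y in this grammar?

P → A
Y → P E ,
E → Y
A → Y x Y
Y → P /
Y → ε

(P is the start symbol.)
{ $, ',', '/', 'x' }

In E → Y: Y is at the end, add FOLLOW(E)
In A → Y x Y: Y is followed by x Y, add FIRST(x Y) \ {ε} = { 'x' }
In A → Y x Y: Y is at the end, add FOLLOW(A)

The FOLLOW sets referred to above (computed the same way, to a fixed point):
  FOLLOW(E) = { ',' }
  FOLLOW(A) = { $, ',', '/', 'x' }

Taking the union: FOLLOW(Y) = { $, ',', '/', 'x' }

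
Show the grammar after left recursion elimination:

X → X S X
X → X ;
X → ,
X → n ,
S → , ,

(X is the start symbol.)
X → , X'
X → n , X'
X' → S X X'
X' → ; X'
X' → ε
S → , ,

X is directly left-recursive. The standard transformation for
  A → A α₁ | ... | A α_m | β₁ | ... | β_n
is
  A  → β₁ A' | ... | β_n A'
  A' → α₁ A' | ... | α_m A' | ε

X → , becomes X → , X'
X → n , becomes X → n , X'
X → X S X becomes X' → S X X'
X → X ; becomes X' → ; X'
Add X' → ε

Productions for other non-terminals are unchanged:
  S → , ,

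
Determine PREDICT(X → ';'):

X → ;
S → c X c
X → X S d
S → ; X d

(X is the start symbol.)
{ ';' }

PREDICT(X → ';') = (FIRST(RHS) \ {ε}) ∪ (FOLLOW(X) if ε ∈ FIRST(RHS), i.e. RHS ⇒* ε)
FIRST(';') = { ';' }
ε ∉ FIRST(';'), so FOLLOW(X) is not added.
PREDICT(X → ';') = { ';' }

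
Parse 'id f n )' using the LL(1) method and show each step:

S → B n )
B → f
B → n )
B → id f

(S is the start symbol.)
Stack is shown with the top on the left.

Stack       Input       Action
------------------------------
S $         id f n ) $  output S → B n )
B n ) $     id f n ) $  output B → id f
id f n ) $  id f n ) $  match 'id'
f n ) $     f n ) $     match 'f'
n ) $       n ) $       match 'n'
) $         ) $         match ')'
$           $           accept

The string is accepted.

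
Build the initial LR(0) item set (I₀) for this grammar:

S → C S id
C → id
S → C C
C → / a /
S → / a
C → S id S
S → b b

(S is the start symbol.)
{ [C → . / a /], [C → . S id S], [C → . id], [S → . / a], [S → . C C], [S → . C S id], [S → . b b], [S' → . S] }

First, augment the grammar with S' → S
I₀ = CLOSURE({ [S' → . S] }):
  [S' → . S] has the dot before S: add [S → . C S id], [S → . C C], [S → . / a], [S → . b b]
  [S → . C S id] has the dot before C: add [C → . id], [C → . / a /], [C → . S id S]
No further items can be added.

I₀ = { [C → . / a /], [C → . S id S], [C → . id], [S → . / a], [S → . C C], [S → . C S id], [S → . b b], [S' → . S] }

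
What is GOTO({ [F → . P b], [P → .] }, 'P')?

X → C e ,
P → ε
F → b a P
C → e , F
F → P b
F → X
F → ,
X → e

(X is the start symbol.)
{ [F → P . b] }

GOTO(I, 'P') = CLOSURE({ [A → αX.β] : [A → α.Xβ] ∈ I, X = 'P' })

Items with dot before 'P', with the dot advanced:
  [F → . P b] → [F → P . b]
Closure adds nothing (no advanced item has the dot before a non-terminal).

GOTO = { [F → P . b] }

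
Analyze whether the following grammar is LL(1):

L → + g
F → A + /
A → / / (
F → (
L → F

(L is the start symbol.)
Yes, the grammar is LL(1).

Relevant sets:
  FIRST(F) = { '(', '/' }
  FIRST(A) = { '/' }

For L:
  PREDICT(L → '+' g) = { '+' }
  PREDICT(L → F) = { '(', '/' }
For F:
  PREDICT(F → A '+' '/') = { '/' }
  PREDICT(F → '(') = { '(' }
A has a single production, so nothing to check there.

All predict sets are disjoint. The grammar IS LL(1).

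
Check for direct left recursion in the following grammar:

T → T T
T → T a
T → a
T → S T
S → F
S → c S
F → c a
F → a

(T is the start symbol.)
T → T T: LEFT RECURSIVE (starts with T)
T → T a: LEFT RECURSIVE (starts with T)
T → a: starts with a
T → S T: starts with S
S → F: starts with F
S → c S: starts with c
F → c a: starts with c
F → a: starts with a

The grammar has direct left recursion on: T.

Answer: Yes, T is left-recursive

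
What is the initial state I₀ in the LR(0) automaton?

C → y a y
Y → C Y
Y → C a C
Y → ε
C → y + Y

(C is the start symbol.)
First, augment the grammar with C' → C
I₀ = CLOSURE({ [C' → . C] }):
  [C' → . C] has the dot before C: add [C → . y a y], [C → . y + Y]
No further items can be added.

I₀ = { [C → . y + Y], [C → . y a y], [C' → . C] }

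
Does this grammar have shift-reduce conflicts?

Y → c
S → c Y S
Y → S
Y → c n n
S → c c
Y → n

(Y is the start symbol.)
Yes — I3: [Y → c .] vs [S → . c Y S]; I6: [S → c c .] vs [S → . c Y S]; I7: [Y → n .] vs [Y → c n . n]

A shift-reduce conflict occurs when an LR(0) state has both:
  - a complete (reduce) item [A → α .] (dot at the end), and
  - a shift item [B → β . c γ] (dot before a terminal).

Augment with Y' → Y and build the canonical LR(0) collection (I0 = CLOSURE({[Y' → . Y]}), then GOTO on every symbol after a dot until no new states appear). It has 11 states:
  I0: { [S → . c Y S], [S → . c c], [Y → . S], [Y → . c n n], [Y → . c], [Y → . n], [Y' → . Y] }  — shift
  I1: { [Y → S .] }  — reduce
  I2: { [Y' → Y .] }  — accept
  I3: { [S → . c Y S], [S → . c c], [S → c . Y S], [S → c . c], [Y → . S], [Y → . c n n], [Y → . c], [Y → . n], [Y → c . n n], [Y → c .] }  — shift, reduce
  I4: { [Y → n .] }  — reduce
  I5: { [S → . c Y S], [S → . c c], [S → c Y . S] }  — shift
  I6: { [S → . c Y S], [S → . c c], [S → c . Y S], [S → c . c], [S → c c .], [Y → . S], [Y → . c n n], [Y → . c], [Y → . n], [Y → c . n n], [Y → c .] }  — shift, 2 reduces
  I7: { [Y → c n . n], [Y → n .] }  — shift, reduce
  I8: { [Y → c n n .] }  — reduce
  I9: { [S → c Y S .] }  — reduce
  I10: { [S → . c Y S], [S → . c c], [S → c . Y S], [S → c . c], [Y → . S], [Y → . c n n], [Y → . c], [Y → . n] }  — shift

I3 contains reduce item [Y → c .] and shift items [S → . c Y S], [S → . c c], [S → c . c], [Y → . c], [Y → . c n n], [Y → c . n n], [Y → . n] — shift-reduce conflict.
I6 contains reduce items [S → c c .], [Y → c .] and shift items [S → . c Y S], [S → . c c], [S → c . c], [Y → . c], [Y → . c n n], [Y → c . n n], [Y → . n] — shift-reduce conflict.
I7 contains reduce item [Y → n .] and shift item [Y → c n . n] — shift-reduce conflict.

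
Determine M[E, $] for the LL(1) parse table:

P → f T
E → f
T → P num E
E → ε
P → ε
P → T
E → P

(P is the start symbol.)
E → ε, E → P

To find M[E, $], we find productions for E where $ is in the predict set (PREDICT(N → α) = (FIRST(α) \ {ε}) ∪ (FOLLOW(N) if α ⇒* ε)).

Relevant sets:
  FIRST(P) = { 'f', 'num', ε }
  FOLLOW(E) = { $, 'num' }

E → f: PREDICT = { 'f' }
E → ε: PREDICT = { $, 'num' }
  $ is in predict set, so this production goes in M[E, $]
E → P: PREDICT = { $, 'f', 'num' }
  $ is in predict set, so this production goes in M[E, $]

M[E, $] = E → ε, E → P  (a multiply-defined cell — the grammar is not LL(1))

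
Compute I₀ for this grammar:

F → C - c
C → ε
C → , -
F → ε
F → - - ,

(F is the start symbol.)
First, augment the grammar with F' → F
I₀ = CLOSURE({ [F' → . F] }):
  [F' → . F] has the dot before F: add [F → . C - c], [F → .], [F → . - - ,]
  [F → . C - c] has the dot before C: add [C → .], [C → . , -]
No further items can be added.

I₀ = { [C → . , -], [C → .], [F → . - - ,], [F → . C - c], [F → .], [F' → . F] }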